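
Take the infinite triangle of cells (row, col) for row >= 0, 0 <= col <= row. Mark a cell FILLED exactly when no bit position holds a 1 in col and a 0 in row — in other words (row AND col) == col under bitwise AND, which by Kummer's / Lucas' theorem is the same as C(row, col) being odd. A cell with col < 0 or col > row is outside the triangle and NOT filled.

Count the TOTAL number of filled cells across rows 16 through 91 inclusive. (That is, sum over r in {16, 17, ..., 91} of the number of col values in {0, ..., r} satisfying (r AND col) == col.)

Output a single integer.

r16=10000 pc1: +2 =2
r17=10001 pc2: +4 =6
r18=10010 pc2: +4 =10
r19=10011 pc3: +8 =18
r20=10100 pc2: +4 =22
r21=10101 pc3: +8 =30
r22=10110 pc3: +8 =38
r23=10111 pc4: +16 =54
r24=11000 pc2: +4 =58
r25=11001 pc3: +8 =66
r26=11010 pc3: +8 =74
r27=11011 pc4: +16 =90
r28=11100 pc3: +8 =98
r29=11101 pc4: +16 =114
r30=11110 pc4: +16 =130
r31=11111 pc5: +32 =162
r32=100000 pc1: +2 =164
r33=100001 pc2: +4 =168
r34=100010 pc2: +4 =172
r35=100011 pc3: +8 =180
r36=100100 pc2: +4 =184
r37=100101 pc3: +8 =192
r38=100110 pc3: +8 =200
r39=100111 pc4: +16 =216
r40=101000 pc2: +4 =220
r41=101001 pc3: +8 =228
r42=101010 pc3: +8 =236
r43=101011 pc4: +16 =252
r44=101100 pc3: +8 =260
r45=101101 pc4: +16 =276
r46=101110 pc4: +16 =292
r47=101111 pc5: +32 =324
r48=110000 pc2: +4 =328
r49=110001 pc3: +8 =336
r50=110010 pc3: +8 =344
r51=110011 pc4: +16 =360
r52=110100 pc3: +8 =368
r53=110101 pc4: +16 =384
r54=110110 pc4: +16 =400
r55=110111 pc5: +32 =432
r56=111000 pc3: +8 =440
r57=111001 pc4: +16 =456
r58=111010 pc4: +16 =472
r59=111011 pc5: +32 =504
r60=111100 pc4: +16 =520
r61=111101 pc5: +32 =552
r62=111110 pc5: +32 =584
r63=111111 pc6: +64 =648
r64=1000000 pc1: +2 =650
r65=1000001 pc2: +4 =654
r66=1000010 pc2: +4 =658
r67=1000011 pc3: +8 =666
r68=1000100 pc2: +4 =670
r69=1000101 pc3: +8 =678
r70=1000110 pc3: +8 =686
r71=1000111 pc4: +16 =702
r72=1001000 pc2: +4 =706
r73=1001001 pc3: +8 =714
r74=1001010 pc3: +8 =722
r75=1001011 pc4: +16 =738
r76=1001100 pc3: +8 =746
r77=1001101 pc4: +16 =762
r78=1001110 pc4: +16 =778
r79=1001111 pc5: +32 =810
r80=1010000 pc2: +4 =814
r81=1010001 pc3: +8 =822
r82=1010010 pc3: +8 =830
r83=1010011 pc4: +16 =846
r84=1010100 pc3: +8 =854
r85=1010101 pc4: +16 =870
r86=1010110 pc4: +16 =886
r87=1010111 pc5: +32 =918
r88=1011000 pc3: +8 =926
r89=1011001 pc4: +16 =942
r90=1011010 pc4: +16 =958
r91=1011011 pc5: +32 =990

Answer: 990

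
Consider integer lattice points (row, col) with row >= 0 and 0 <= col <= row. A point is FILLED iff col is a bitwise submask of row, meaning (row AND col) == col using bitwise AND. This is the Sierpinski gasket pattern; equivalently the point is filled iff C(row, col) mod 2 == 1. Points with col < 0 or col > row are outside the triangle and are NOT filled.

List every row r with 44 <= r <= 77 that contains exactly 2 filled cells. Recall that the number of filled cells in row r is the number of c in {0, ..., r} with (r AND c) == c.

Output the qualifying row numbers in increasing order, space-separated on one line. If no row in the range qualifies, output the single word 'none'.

Row r has 2^popcount(r) filled cells, so we need popcount(r) = log2(2) = 1.
Scan r = 44..77 and keep those with exactly 1 one-bits:
r=44=101100 popcount=3 -> skip
r=45=101101 popcount=4 -> skip
r=46=101110 popcount=4 -> skip
r=47=101111 popcount=5 -> skip
r=48=110000 popcount=2 -> skip
r=49=110001 popcount=3 -> skip
r=50=110010 popcount=3 -> skip
r=51=110011 popcount=4 -> skip
r=52=110100 popcount=3 -> skip
r=53=110101 popcount=4 -> skip
r=54=110110 popcount=4 -> skip
r=55=110111 popcount=5 -> skip
r=56=111000 popcount=3 -> skip
r=57=111001 popcount=4 -> skip
r=58=111010 popcount=4 -> skip
r=59=111011 popcount=5 -> skip
r=60=111100 popcount=4 -> skip
r=61=111101 popcount=5 -> skip
r=62=111110 popcount=5 -> skip
r=63=111111 popcount=6 -> skip
r=64=1000000 popcount=1 -> KEEP
r=65=1000001 popcount=2 -> skip
r=66=1000010 popcount=2 -> skip
r=67=1000011 popcount=3 -> skip
r=68=1000100 popcount=2 -> skip
r=69=1000101 popcount=3 -> skip
r=70=1000110 popcount=3 -> skip
r=71=1000111 popcount=4 -> skip
r=72=1001000 popcount=2 -> skip
r=73=1001001 popcount=3 -> skip
r=74=1001010 popcount=3 -> skip
r=75=1001011 popcount=4 -> skip
r=76=1001100 popcount=3 -> skip
r=77=1001101 popcount=4 -> skip
Kept rows: 64

Answer: 64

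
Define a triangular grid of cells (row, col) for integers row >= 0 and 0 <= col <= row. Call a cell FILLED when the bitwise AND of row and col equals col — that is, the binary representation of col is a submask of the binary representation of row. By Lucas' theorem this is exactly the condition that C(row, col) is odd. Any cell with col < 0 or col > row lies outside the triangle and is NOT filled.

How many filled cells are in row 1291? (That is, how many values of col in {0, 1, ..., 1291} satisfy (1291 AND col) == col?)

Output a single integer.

Answer: 32

Derivation:
1291 in binary = 10100001011
popcount(1291) = number of 1-bits in 10100001011 = 5
A col c satisfies (1291 AND c) == c iff every set bit of c is also set in 1291; each of the 5 set bits of 1291 can independently be on or off in c.
count = 2^5 = 32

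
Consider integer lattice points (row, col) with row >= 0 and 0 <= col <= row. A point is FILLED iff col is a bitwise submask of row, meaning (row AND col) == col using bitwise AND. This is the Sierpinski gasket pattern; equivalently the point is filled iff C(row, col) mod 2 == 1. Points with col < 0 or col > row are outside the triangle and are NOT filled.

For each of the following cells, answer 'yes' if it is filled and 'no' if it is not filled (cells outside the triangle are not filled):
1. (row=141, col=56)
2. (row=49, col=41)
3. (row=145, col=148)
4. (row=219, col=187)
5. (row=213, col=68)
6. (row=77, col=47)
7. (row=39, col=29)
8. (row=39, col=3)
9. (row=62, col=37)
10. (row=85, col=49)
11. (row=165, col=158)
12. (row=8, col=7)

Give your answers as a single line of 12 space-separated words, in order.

(141,56): row=0b10001101, col=0b111000, row AND col = 0b1000 = 8; 8 != 56 -> empty
(49,41): row=0b110001, col=0b101001, row AND col = 0b100001 = 33; 33 != 41 -> empty
(145,148): col outside [0, 145] -> not filled
(219,187): row=0b11011011, col=0b10111011, row AND col = 0b10011011 = 155; 155 != 187 -> empty
(213,68): row=0b11010101, col=0b1000100, row AND col = 0b1000100 = 68; 68 == 68 -> filled
(77,47): row=0b1001101, col=0b101111, row AND col = 0b1101 = 13; 13 != 47 -> empty
(39,29): row=0b100111, col=0b11101, row AND col = 0b101 = 5; 5 != 29 -> empty
(39,3): row=0b100111, col=0b11, row AND col = 0b11 = 3; 3 == 3 -> filled
(62,37): row=0b111110, col=0b100101, row AND col = 0b100100 = 36; 36 != 37 -> empty
(85,49): row=0b1010101, col=0b110001, row AND col = 0b10001 = 17; 17 != 49 -> empty
(165,158): row=0b10100101, col=0b10011110, row AND col = 0b10000100 = 132; 132 != 158 -> empty
(8,7): row=0b1000, col=0b111, row AND col = 0b0 = 0; 0 != 7 -> empty

Answer: no no no no yes no no yes no no no no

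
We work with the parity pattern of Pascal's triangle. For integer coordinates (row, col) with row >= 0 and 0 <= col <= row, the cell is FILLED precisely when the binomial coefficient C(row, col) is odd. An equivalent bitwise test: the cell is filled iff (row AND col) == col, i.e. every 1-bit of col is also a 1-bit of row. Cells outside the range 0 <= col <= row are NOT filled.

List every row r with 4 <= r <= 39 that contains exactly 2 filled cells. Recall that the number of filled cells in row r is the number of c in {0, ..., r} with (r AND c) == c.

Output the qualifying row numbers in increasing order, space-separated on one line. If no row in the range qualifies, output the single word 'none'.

Answer: 4 8 16 32

Derivation:
Row r has 2^popcount(r) filled cells, so we need popcount(r) = log2(2) = 1.
Scan r = 4..39 and keep those with exactly 1 one-bits:
r=4=100 popcount=1 -> KEEP
r=5=101 popcount=2 -> skip
r=6=110 popcount=2 -> skip
r=7=111 popcount=3 -> skip
r=8=1000 popcount=1 -> KEEP
r=9=1001 popcount=2 -> skip
r=10=1010 popcount=2 -> skip
r=11=1011 popcount=3 -> skip
r=12=1100 popcount=2 -> skip
r=13=1101 popcount=3 -> skip
r=14=1110 popcount=3 -> skip
r=15=1111 popcount=4 -> skip
r=16=10000 popcount=1 -> KEEP
r=17=10001 popcount=2 -> skip
r=18=10010 popcount=2 -> skip
r=19=10011 popcount=3 -> skip
r=20=10100 popcount=2 -> skip
r=21=10101 popcount=3 -> skip
r=22=10110 popcount=3 -> skip
r=23=10111 popcount=4 -> skip
r=24=11000 popcount=2 -> skip
r=25=11001 popcount=3 -> skip
r=26=11010 popcount=3 -> skip
r=27=11011 popcount=4 -> skip
r=28=11100 popcount=3 -> skip
r=29=11101 popcount=4 -> skip
r=30=11110 popcount=4 -> skip
r=31=11111 popcount=5 -> skip
r=32=100000 popcount=1 -> KEEP
r=33=100001 popcount=2 -> skip
r=34=100010 popcount=2 -> skip
r=35=100011 popcount=3 -> skip
r=36=100100 popcount=2 -> skip
r=37=100101 popcount=3 -> skip
r=38=100110 popcount=3 -> skip
r=39=100111 popcount=4 -> skip
Kept rows: 4 8 16 32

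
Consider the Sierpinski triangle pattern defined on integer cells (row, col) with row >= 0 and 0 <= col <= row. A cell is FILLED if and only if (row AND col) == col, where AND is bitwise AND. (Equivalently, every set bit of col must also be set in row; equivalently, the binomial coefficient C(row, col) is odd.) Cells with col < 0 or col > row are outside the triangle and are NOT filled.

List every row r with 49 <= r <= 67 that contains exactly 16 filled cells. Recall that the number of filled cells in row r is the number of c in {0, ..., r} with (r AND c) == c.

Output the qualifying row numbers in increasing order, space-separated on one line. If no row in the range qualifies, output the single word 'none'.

Row r has 2^popcount(r) filled cells, so we need popcount(r) = log2(16) = 4.
Scan r = 49..67 and keep those with exactly 4 one-bits:
r=49=110001 popcount=3 -> skip
r=50=110010 popcount=3 -> skip
r=51=110011 popcount=4 -> KEEP
r=52=110100 popcount=3 -> skip
r=53=110101 popcount=4 -> KEEP
r=54=110110 popcount=4 -> KEEP
r=55=110111 popcount=5 -> skip
r=56=111000 popcount=3 -> skip
r=57=111001 popcount=4 -> KEEP
r=58=111010 popcount=4 -> KEEP
r=59=111011 popcount=5 -> skip
r=60=111100 popcount=4 -> KEEP
r=61=111101 popcount=5 -> skip
r=62=111110 popcount=5 -> skip
r=63=111111 popcount=6 -> skip
r=64=1000000 popcount=1 -> skip
r=65=1000001 popcount=2 -> skip
r=66=1000010 popcount=2 -> skip
r=67=1000011 popcount=3 -> skip
Kept rows: 51 53 54 57 58 60

Answer: 51 53 54 57 58 60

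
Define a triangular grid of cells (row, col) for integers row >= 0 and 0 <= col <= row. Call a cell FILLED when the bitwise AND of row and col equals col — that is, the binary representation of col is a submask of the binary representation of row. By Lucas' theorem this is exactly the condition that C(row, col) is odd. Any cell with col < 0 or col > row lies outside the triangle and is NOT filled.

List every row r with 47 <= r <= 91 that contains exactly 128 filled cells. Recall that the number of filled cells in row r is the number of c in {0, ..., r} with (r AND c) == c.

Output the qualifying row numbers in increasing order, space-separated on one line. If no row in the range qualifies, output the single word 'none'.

Answer: none

Derivation:
Row r has 2^popcount(r) filled cells, so we need popcount(r) = log2(128) = 7.
Scan r = 47..91 and keep those with exactly 7 one-bits:
r=47=101111 popcount=5 -> skip
r=48=110000 popcount=2 -> skip
r=49=110001 popcount=3 -> skip
r=50=110010 popcount=3 -> skip
r=51=110011 popcount=4 -> skip
r=52=110100 popcount=3 -> skip
r=53=110101 popcount=4 -> skip
r=54=110110 popcount=4 -> skip
r=55=110111 popcount=5 -> skip
r=56=111000 popcount=3 -> skip
r=57=111001 popcount=4 -> skip
r=58=111010 popcount=4 -> skip
r=59=111011 popcount=5 -> skip
r=60=111100 popcount=4 -> skip
r=61=111101 popcount=5 -> skip
r=62=111110 popcount=5 -> skip
r=63=111111 popcount=6 -> skip
r=64=1000000 popcount=1 -> skip
r=65=1000001 popcount=2 -> skip
r=66=1000010 popcount=2 -> skip
r=67=1000011 popcount=3 -> skip
r=68=1000100 popcount=2 -> skip
r=69=1000101 popcount=3 -> skip
r=70=1000110 popcount=3 -> skip
r=71=1000111 popcount=4 -> skip
r=72=1001000 popcount=2 -> skip
r=73=1001001 popcount=3 -> skip
r=74=1001010 popcount=3 -> skip
r=75=1001011 popcount=4 -> skip
r=76=1001100 popcount=3 -> skip
r=77=1001101 popcount=4 -> skip
r=78=1001110 popcount=4 -> skip
r=79=1001111 popcount=5 -> skip
r=80=1010000 popcount=2 -> skip
r=81=1010001 popcount=3 -> skip
r=82=1010010 popcount=3 -> skip
r=83=1010011 popcount=4 -> skip
r=84=1010100 popcount=3 -> skip
r=85=1010101 popcount=4 -> skip
r=86=1010110 popcount=4 -> skip
r=87=1010111 popcount=5 -> skip
r=88=1011000 popcount=3 -> skip
r=89=1011001 popcount=4 -> skip
r=90=1011010 popcount=4 -> skip
r=91=1011011 popcount=5 -> skip
Kept rows: none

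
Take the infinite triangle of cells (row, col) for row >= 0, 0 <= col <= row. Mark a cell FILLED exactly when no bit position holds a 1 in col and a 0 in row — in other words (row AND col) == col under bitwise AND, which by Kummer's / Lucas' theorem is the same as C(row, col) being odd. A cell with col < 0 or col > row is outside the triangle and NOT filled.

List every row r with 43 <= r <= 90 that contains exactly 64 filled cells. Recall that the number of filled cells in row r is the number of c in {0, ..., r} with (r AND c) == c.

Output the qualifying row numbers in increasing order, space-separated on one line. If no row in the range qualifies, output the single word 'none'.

Row r has 2^popcount(r) filled cells, so we need popcount(r) = log2(64) = 6.
Scan r = 43..90 and keep those with exactly 6 one-bits:
r=43=101011 popcount=4 -> skip
r=44=101100 popcount=3 -> skip
r=45=101101 popcount=4 -> skip
r=46=101110 popcount=4 -> skip
r=47=101111 popcount=5 -> skip
r=48=110000 popcount=2 -> skip
r=49=110001 popcount=3 -> skip
r=50=110010 popcount=3 -> skip
r=51=110011 popcount=4 -> skip
r=52=110100 popcount=3 -> skip
r=53=110101 popcount=4 -> skip
r=54=110110 popcount=4 -> skip
r=55=110111 popcount=5 -> skip
r=56=111000 popcount=3 -> skip
r=57=111001 popcount=4 -> skip
r=58=111010 popcount=4 -> skip
r=59=111011 popcount=5 -> skip
r=60=111100 popcount=4 -> skip
r=61=111101 popcount=5 -> skip
r=62=111110 popcount=5 -> skip
r=63=111111 popcount=6 -> KEEP
r=64=1000000 popcount=1 -> skip
r=65=1000001 popcount=2 -> skip
r=66=1000010 popcount=2 -> skip
r=67=1000011 popcount=3 -> skip
r=68=1000100 popcount=2 -> skip
r=69=1000101 popcount=3 -> skip
r=70=1000110 popcount=3 -> skip
r=71=1000111 popcount=4 -> skip
r=72=1001000 popcount=2 -> skip
r=73=1001001 popcount=3 -> skip
r=74=1001010 popcount=3 -> skip
r=75=1001011 popcount=4 -> skip
r=76=1001100 popcount=3 -> skip
r=77=1001101 popcount=4 -> skip
r=78=1001110 popcount=4 -> skip
r=79=1001111 popcount=5 -> skip
r=80=1010000 popcount=2 -> skip
r=81=1010001 popcount=3 -> skip
r=82=1010010 popcount=3 -> skip
r=83=1010011 popcount=4 -> skip
r=84=1010100 popcount=3 -> skip
r=85=1010101 popcount=4 -> skip
r=86=1010110 popcount=4 -> skip
r=87=1010111 popcount=5 -> skip
r=88=1011000 popcount=3 -> skip
r=89=1011001 popcount=4 -> skip
r=90=1011010 popcount=4 -> skip
Kept rows: 63

Answer: 63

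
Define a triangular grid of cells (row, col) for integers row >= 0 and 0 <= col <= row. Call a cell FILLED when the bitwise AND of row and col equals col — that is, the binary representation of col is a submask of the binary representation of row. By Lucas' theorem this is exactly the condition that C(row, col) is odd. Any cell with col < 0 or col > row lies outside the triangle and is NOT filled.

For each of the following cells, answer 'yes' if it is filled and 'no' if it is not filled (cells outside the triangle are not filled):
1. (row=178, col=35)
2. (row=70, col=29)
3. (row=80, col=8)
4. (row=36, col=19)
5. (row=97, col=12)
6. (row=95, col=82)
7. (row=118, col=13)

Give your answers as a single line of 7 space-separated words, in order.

(178,35): row=0b10110010, col=0b100011, row AND col = 0b100010 = 34; 34 != 35 -> empty
(70,29): row=0b1000110, col=0b11101, row AND col = 0b100 = 4; 4 != 29 -> empty
(80,8): row=0b1010000, col=0b1000, row AND col = 0b0 = 0; 0 != 8 -> empty
(36,19): row=0b100100, col=0b10011, row AND col = 0b0 = 0; 0 != 19 -> empty
(97,12): row=0b1100001, col=0b1100, row AND col = 0b0 = 0; 0 != 12 -> empty
(95,82): row=0b1011111, col=0b1010010, row AND col = 0b1010010 = 82; 82 == 82 -> filled
(118,13): row=0b1110110, col=0b1101, row AND col = 0b100 = 4; 4 != 13 -> empty

Answer: no no no no no yes no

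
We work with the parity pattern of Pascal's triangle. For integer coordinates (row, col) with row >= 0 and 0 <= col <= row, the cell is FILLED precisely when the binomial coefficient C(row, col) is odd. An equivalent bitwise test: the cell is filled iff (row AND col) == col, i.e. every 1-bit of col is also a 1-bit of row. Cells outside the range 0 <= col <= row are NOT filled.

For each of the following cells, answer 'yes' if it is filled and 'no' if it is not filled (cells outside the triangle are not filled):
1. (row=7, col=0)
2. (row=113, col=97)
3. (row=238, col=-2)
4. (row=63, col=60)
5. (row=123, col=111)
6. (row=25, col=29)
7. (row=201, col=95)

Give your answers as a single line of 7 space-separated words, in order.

(7,0): row=0b111, col=0b0, row AND col = 0b0 = 0; 0 == 0 -> filled
(113,97): row=0b1110001, col=0b1100001, row AND col = 0b1100001 = 97; 97 == 97 -> filled
(238,-2): col outside [0, 238] -> not filled
(63,60): row=0b111111, col=0b111100, row AND col = 0b111100 = 60; 60 == 60 -> filled
(123,111): row=0b1111011, col=0b1101111, row AND col = 0b1101011 = 107; 107 != 111 -> empty
(25,29): col outside [0, 25] -> not filled
(201,95): row=0b11001001, col=0b1011111, row AND col = 0b1001001 = 73; 73 != 95 -> empty

Answer: yes yes no yes no no no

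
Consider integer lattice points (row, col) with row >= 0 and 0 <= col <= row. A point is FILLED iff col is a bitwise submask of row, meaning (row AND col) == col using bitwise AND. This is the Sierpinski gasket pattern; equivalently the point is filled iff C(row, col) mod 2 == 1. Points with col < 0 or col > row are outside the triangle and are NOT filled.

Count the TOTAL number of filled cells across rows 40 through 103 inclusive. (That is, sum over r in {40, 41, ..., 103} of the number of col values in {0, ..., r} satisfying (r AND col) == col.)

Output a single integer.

r40=101000 pc2: +4 =4
r41=101001 pc3: +8 =12
r42=101010 pc3: +8 =20
r43=101011 pc4: +16 =36
r44=101100 pc3: +8 =44
r45=101101 pc4: +16 =60
r46=101110 pc4: +16 =76
r47=101111 pc5: +32 =108
r48=110000 pc2: +4 =112
r49=110001 pc3: +8 =120
r50=110010 pc3: +8 =128
r51=110011 pc4: +16 =144
r52=110100 pc3: +8 =152
r53=110101 pc4: +16 =168
r54=110110 pc4: +16 =184
r55=110111 pc5: +32 =216
r56=111000 pc3: +8 =224
r57=111001 pc4: +16 =240
r58=111010 pc4: +16 =256
r59=111011 pc5: +32 =288
r60=111100 pc4: +16 =304
r61=111101 pc5: +32 =336
r62=111110 pc5: +32 =368
r63=111111 pc6: +64 =432
r64=1000000 pc1: +2 =434
r65=1000001 pc2: +4 =438
r66=1000010 pc2: +4 =442
r67=1000011 pc3: +8 =450
r68=1000100 pc2: +4 =454
r69=1000101 pc3: +8 =462
r70=1000110 pc3: +8 =470
r71=1000111 pc4: +16 =486
r72=1001000 pc2: +4 =490
r73=1001001 pc3: +8 =498
r74=1001010 pc3: +8 =506
r75=1001011 pc4: +16 =522
r76=1001100 pc3: +8 =530
r77=1001101 pc4: +16 =546
r78=1001110 pc4: +16 =562
r79=1001111 pc5: +32 =594
r80=1010000 pc2: +4 =598
r81=1010001 pc3: +8 =606
r82=1010010 pc3: +8 =614
r83=1010011 pc4: +16 =630
r84=1010100 pc3: +8 =638
r85=1010101 pc4: +16 =654
r86=1010110 pc4: +16 =670
r87=1010111 pc5: +32 =702
r88=1011000 pc3: +8 =710
r89=1011001 pc4: +16 =726
r90=1011010 pc4: +16 =742
r91=1011011 pc5: +32 =774
r92=1011100 pc4: +16 =790
r93=1011101 pc5: +32 =822
r94=1011110 pc5: +32 =854
r95=1011111 pc6: +64 =918
r96=1100000 pc2: +4 =922
r97=1100001 pc3: +8 =930
r98=1100010 pc3: +8 =938
r99=1100011 pc4: +16 =954
r100=1100100 pc3: +8 =962
r101=1100101 pc4: +16 =978
r102=1100110 pc4: +16 =994
r103=1100111 pc5: +32 =1026

Answer: 1026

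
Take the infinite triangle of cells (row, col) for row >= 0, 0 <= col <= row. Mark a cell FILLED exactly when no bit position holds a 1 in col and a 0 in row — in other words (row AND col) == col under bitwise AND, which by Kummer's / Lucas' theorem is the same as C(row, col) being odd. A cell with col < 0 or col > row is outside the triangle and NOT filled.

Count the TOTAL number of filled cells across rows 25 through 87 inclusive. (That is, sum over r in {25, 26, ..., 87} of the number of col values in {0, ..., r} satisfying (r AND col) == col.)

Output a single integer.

Answer: 860

Derivation:
r25=11001 pc3: +8 =8
r26=11010 pc3: +8 =16
r27=11011 pc4: +16 =32
r28=11100 pc3: +8 =40
r29=11101 pc4: +16 =56
r30=11110 pc4: +16 =72
r31=11111 pc5: +32 =104
r32=100000 pc1: +2 =106
r33=100001 pc2: +4 =110
r34=100010 pc2: +4 =114
r35=100011 pc3: +8 =122
r36=100100 pc2: +4 =126
r37=100101 pc3: +8 =134
r38=100110 pc3: +8 =142
r39=100111 pc4: +16 =158
r40=101000 pc2: +4 =162
r41=101001 pc3: +8 =170
r42=101010 pc3: +8 =178
r43=101011 pc4: +16 =194
r44=101100 pc3: +8 =202
r45=101101 pc4: +16 =218
r46=101110 pc4: +16 =234
r47=101111 pc5: +32 =266
r48=110000 pc2: +4 =270
r49=110001 pc3: +8 =278
r50=110010 pc3: +8 =286
r51=110011 pc4: +16 =302
r52=110100 pc3: +8 =310
r53=110101 pc4: +16 =326
r54=110110 pc4: +16 =342
r55=110111 pc5: +32 =374
r56=111000 pc3: +8 =382
r57=111001 pc4: +16 =398
r58=111010 pc4: +16 =414
r59=111011 pc5: +32 =446
r60=111100 pc4: +16 =462
r61=111101 pc5: +32 =494
r62=111110 pc5: +32 =526
r63=111111 pc6: +64 =590
r64=1000000 pc1: +2 =592
r65=1000001 pc2: +4 =596
r66=1000010 pc2: +4 =600
r67=1000011 pc3: +8 =608
r68=1000100 pc2: +4 =612
r69=1000101 pc3: +8 =620
r70=1000110 pc3: +8 =628
r71=1000111 pc4: +16 =644
r72=1001000 pc2: +4 =648
r73=1001001 pc3: +8 =656
r74=1001010 pc3: +8 =664
r75=1001011 pc4: +16 =680
r76=1001100 pc3: +8 =688
r77=1001101 pc4: +16 =704
r78=1001110 pc4: +16 =720
r79=1001111 pc5: +32 =752
r80=1010000 pc2: +4 =756
r81=1010001 pc3: +8 =764
r82=1010010 pc3: +8 =772
r83=1010011 pc4: +16 =788
r84=1010100 pc3: +8 =796
r85=1010101 pc4: +16 =812
r86=1010110 pc4: +16 =828
r87=1010111 pc5: +32 =860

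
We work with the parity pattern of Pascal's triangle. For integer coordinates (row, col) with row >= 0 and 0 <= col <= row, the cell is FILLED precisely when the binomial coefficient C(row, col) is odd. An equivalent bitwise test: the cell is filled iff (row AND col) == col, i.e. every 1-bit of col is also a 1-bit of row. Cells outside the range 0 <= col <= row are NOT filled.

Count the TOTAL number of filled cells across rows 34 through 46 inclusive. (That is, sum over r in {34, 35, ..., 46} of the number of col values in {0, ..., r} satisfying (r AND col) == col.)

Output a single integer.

r34=100010 pc2: +4 =4
r35=100011 pc3: +8 =12
r36=100100 pc2: +4 =16
r37=100101 pc3: +8 =24
r38=100110 pc3: +8 =32
r39=100111 pc4: +16 =48
r40=101000 pc2: +4 =52
r41=101001 pc3: +8 =60
r42=101010 pc3: +8 =68
r43=101011 pc4: +16 =84
r44=101100 pc3: +8 =92
r45=101101 pc4: +16 =108
r46=101110 pc4: +16 =124

Answer: 124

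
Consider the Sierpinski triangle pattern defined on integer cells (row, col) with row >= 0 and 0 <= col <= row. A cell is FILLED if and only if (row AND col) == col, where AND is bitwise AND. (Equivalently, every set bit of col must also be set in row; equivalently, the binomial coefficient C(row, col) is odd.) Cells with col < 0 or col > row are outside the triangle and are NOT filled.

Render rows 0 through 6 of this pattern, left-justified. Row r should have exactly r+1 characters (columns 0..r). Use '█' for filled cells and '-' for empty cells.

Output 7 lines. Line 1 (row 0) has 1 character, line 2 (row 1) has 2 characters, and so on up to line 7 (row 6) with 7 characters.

r0=0: █
r1=1: ██
r2=10: █-█
r3=11: ████
r4=100: █---█
r5=101: ██--██
r6=110: █-█-█-█

Answer: █
██
█-█
████
█---█
██--██
█-█-█-█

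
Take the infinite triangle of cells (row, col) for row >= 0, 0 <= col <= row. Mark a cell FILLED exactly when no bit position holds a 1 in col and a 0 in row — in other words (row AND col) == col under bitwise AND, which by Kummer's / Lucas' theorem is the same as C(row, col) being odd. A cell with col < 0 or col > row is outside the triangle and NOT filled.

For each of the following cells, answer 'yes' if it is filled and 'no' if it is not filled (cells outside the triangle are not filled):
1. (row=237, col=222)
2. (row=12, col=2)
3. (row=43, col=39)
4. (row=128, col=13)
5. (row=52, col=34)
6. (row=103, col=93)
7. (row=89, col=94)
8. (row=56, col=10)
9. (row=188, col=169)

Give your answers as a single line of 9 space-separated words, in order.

Answer: no no no no no no no no no

Derivation:
(237,222): row=0b11101101, col=0b11011110, row AND col = 0b11001100 = 204; 204 != 222 -> empty
(12,2): row=0b1100, col=0b10, row AND col = 0b0 = 0; 0 != 2 -> empty
(43,39): row=0b101011, col=0b100111, row AND col = 0b100011 = 35; 35 != 39 -> empty
(128,13): row=0b10000000, col=0b1101, row AND col = 0b0 = 0; 0 != 13 -> empty
(52,34): row=0b110100, col=0b100010, row AND col = 0b100000 = 32; 32 != 34 -> empty
(103,93): row=0b1100111, col=0b1011101, row AND col = 0b1000101 = 69; 69 != 93 -> empty
(89,94): col outside [0, 89] -> not filled
(56,10): row=0b111000, col=0b1010, row AND col = 0b1000 = 8; 8 != 10 -> empty
(188,169): row=0b10111100, col=0b10101001, row AND col = 0b10101000 = 168; 168 != 169 -> empty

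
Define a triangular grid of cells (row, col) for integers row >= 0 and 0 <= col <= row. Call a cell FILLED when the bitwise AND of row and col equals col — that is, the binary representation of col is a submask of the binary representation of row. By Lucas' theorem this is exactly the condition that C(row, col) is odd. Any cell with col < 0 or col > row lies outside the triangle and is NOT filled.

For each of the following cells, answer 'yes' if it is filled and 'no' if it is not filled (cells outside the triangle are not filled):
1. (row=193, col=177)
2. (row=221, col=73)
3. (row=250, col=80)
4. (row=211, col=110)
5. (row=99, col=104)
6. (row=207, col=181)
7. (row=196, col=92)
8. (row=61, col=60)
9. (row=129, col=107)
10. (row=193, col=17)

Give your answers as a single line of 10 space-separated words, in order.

(193,177): row=0b11000001, col=0b10110001, row AND col = 0b10000001 = 129; 129 != 177 -> empty
(221,73): row=0b11011101, col=0b1001001, row AND col = 0b1001001 = 73; 73 == 73 -> filled
(250,80): row=0b11111010, col=0b1010000, row AND col = 0b1010000 = 80; 80 == 80 -> filled
(211,110): row=0b11010011, col=0b1101110, row AND col = 0b1000010 = 66; 66 != 110 -> empty
(99,104): col outside [0, 99] -> not filled
(207,181): row=0b11001111, col=0b10110101, row AND col = 0b10000101 = 133; 133 != 181 -> empty
(196,92): row=0b11000100, col=0b1011100, row AND col = 0b1000100 = 68; 68 != 92 -> empty
(61,60): row=0b111101, col=0b111100, row AND col = 0b111100 = 60; 60 == 60 -> filled
(129,107): row=0b10000001, col=0b1101011, row AND col = 0b1 = 1; 1 != 107 -> empty
(193,17): row=0b11000001, col=0b10001, row AND col = 0b1 = 1; 1 != 17 -> empty

Answer: no yes yes no no no no yes no no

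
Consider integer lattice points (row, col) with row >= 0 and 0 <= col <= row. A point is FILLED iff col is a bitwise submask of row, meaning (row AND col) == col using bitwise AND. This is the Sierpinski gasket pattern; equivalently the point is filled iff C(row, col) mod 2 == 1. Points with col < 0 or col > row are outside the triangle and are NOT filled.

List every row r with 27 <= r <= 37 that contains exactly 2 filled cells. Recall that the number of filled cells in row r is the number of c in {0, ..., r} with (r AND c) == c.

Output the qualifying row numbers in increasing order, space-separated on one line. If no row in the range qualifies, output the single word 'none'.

Answer: 32

Derivation:
Row r has 2^popcount(r) filled cells, so we need popcount(r) = log2(2) = 1.
Scan r = 27..37 and keep those with exactly 1 one-bits:
r=27=11011 popcount=4 -> skip
r=28=11100 popcount=3 -> skip
r=29=11101 popcount=4 -> skip
r=30=11110 popcount=4 -> skip
r=31=11111 popcount=5 -> skip
r=32=100000 popcount=1 -> KEEP
r=33=100001 popcount=2 -> skip
r=34=100010 popcount=2 -> skip
r=35=100011 popcount=3 -> skip
r=36=100100 popcount=2 -> skip
r=37=100101 popcount=3 -> skip
Kept rows: 32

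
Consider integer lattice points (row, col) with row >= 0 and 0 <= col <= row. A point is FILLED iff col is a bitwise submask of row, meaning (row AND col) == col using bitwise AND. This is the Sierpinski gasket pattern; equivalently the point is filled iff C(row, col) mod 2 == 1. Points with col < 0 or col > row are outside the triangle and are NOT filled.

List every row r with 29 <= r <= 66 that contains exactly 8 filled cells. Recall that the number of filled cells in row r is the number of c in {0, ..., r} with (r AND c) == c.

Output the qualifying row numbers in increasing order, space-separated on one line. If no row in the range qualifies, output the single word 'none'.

Row r has 2^popcount(r) filled cells, so we need popcount(r) = log2(8) = 3.
Scan r = 29..66 and keep those with exactly 3 one-bits:
r=29=11101 popcount=4 -> skip
r=30=11110 popcount=4 -> skip
r=31=11111 popcount=5 -> skip
r=32=100000 popcount=1 -> skip
r=33=100001 popcount=2 -> skip
r=34=100010 popcount=2 -> skip
r=35=100011 popcount=3 -> KEEP
r=36=100100 popcount=2 -> skip
r=37=100101 popcount=3 -> KEEP
r=38=100110 popcount=3 -> KEEP
r=39=100111 popcount=4 -> skip
r=40=101000 popcount=2 -> skip
r=41=101001 popcount=3 -> KEEP
r=42=101010 popcount=3 -> KEEP
r=43=101011 popcount=4 -> skip
r=44=101100 popcount=3 -> KEEP
r=45=101101 popcount=4 -> skip
r=46=101110 popcount=4 -> skip
r=47=101111 popcount=5 -> skip
r=48=110000 popcount=2 -> skip
r=49=110001 popcount=3 -> KEEP
r=50=110010 popcount=3 -> KEEP
r=51=110011 popcount=4 -> skip
r=52=110100 popcount=3 -> KEEP
r=53=110101 popcount=4 -> skip
r=54=110110 popcount=4 -> skip
r=55=110111 popcount=5 -> skip
r=56=111000 popcount=3 -> KEEP
r=57=111001 popcount=4 -> skip
r=58=111010 popcount=4 -> skip
r=59=111011 popcount=5 -> skip
r=60=111100 popcount=4 -> skip
r=61=111101 popcount=5 -> skip
r=62=111110 popcount=5 -> skip
r=63=111111 popcount=6 -> skip
r=64=1000000 popcount=1 -> skip
r=65=1000001 popcount=2 -> skip
r=66=1000010 popcount=2 -> skip
Kept rows: 35 37 38 41 42 44 49 50 52 56

Answer: 35 37 38 41 42 44 49 50 52 56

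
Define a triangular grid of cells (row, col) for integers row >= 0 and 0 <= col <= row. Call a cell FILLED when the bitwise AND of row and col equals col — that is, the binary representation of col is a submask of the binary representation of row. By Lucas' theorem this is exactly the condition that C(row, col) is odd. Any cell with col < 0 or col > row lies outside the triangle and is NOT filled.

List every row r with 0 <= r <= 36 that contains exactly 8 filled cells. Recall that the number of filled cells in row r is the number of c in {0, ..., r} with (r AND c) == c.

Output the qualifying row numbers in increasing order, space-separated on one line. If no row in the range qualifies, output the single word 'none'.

Row r has 2^popcount(r) filled cells, so we need popcount(r) = log2(8) = 3.
Scan r = 0..36 and keep those with exactly 3 one-bits:
r=0=0 popcount=0 -> skip
r=1=1 popcount=1 -> skip
r=2=10 popcount=1 -> skip
r=3=11 popcount=2 -> skip
r=4=100 popcount=1 -> skip
r=5=101 popcount=2 -> skip
r=6=110 popcount=2 -> skip
r=7=111 popcount=3 -> KEEP
r=8=1000 popcount=1 -> skip
r=9=1001 popcount=2 -> skip
r=10=1010 popcount=2 -> skip
r=11=1011 popcount=3 -> KEEP
r=12=1100 popcount=2 -> skip
r=13=1101 popcount=3 -> KEEP
r=14=1110 popcount=3 -> KEEP
r=15=1111 popcount=4 -> skip
r=16=10000 popcount=1 -> skip
r=17=10001 popcount=2 -> skip
r=18=10010 popcount=2 -> skip
r=19=10011 popcount=3 -> KEEP
r=20=10100 popcount=2 -> skip
r=21=10101 popcount=3 -> KEEP
r=22=10110 popcount=3 -> KEEP
r=23=10111 popcount=4 -> skip
r=24=11000 popcount=2 -> skip
r=25=11001 popcount=3 -> KEEP
r=26=11010 popcount=3 -> KEEP
r=27=11011 popcount=4 -> skip
r=28=11100 popcount=3 -> KEEP
r=29=11101 popcount=4 -> skip
r=30=11110 popcount=4 -> skip
r=31=11111 popcount=5 -> skip
r=32=100000 popcount=1 -> skip
r=33=100001 popcount=2 -> skip
r=34=100010 popcount=2 -> skip
r=35=100011 popcount=3 -> KEEP
r=36=100100 popcount=2 -> skip
Kept rows: 7 11 13 14 19 21 22 25 26 28 35

Answer: 7 11 13 14 19 21 22 25 26 28 35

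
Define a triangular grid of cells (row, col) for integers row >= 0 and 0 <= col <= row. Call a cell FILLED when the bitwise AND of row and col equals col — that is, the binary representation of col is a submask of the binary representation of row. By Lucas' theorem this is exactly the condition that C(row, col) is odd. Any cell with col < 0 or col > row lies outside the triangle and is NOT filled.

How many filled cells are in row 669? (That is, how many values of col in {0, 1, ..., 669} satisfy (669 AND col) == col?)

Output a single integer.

669 in binary = 1010011101
popcount(669) = number of 1-bits in 1010011101 = 6
A col c satisfies (669 AND c) == c iff every set bit of c is also set in 669; each of the 6 set bits of 669 can independently be on or off in c.
count = 2^6 = 64

Answer: 64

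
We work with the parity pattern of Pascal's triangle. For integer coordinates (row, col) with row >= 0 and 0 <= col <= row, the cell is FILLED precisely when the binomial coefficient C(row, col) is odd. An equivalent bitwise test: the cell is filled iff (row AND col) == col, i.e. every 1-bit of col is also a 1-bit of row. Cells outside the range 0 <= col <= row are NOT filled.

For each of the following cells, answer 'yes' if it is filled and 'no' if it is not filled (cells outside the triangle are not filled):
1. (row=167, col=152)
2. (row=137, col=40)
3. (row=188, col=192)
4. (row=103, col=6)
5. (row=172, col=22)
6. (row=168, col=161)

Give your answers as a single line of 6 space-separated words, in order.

(167,152): row=0b10100111, col=0b10011000, row AND col = 0b10000000 = 128; 128 != 152 -> empty
(137,40): row=0b10001001, col=0b101000, row AND col = 0b1000 = 8; 8 != 40 -> empty
(188,192): col outside [0, 188] -> not filled
(103,6): row=0b1100111, col=0b110, row AND col = 0b110 = 6; 6 == 6 -> filled
(172,22): row=0b10101100, col=0b10110, row AND col = 0b100 = 4; 4 != 22 -> empty
(168,161): row=0b10101000, col=0b10100001, row AND col = 0b10100000 = 160; 160 != 161 -> empty

Answer: no no no yes no no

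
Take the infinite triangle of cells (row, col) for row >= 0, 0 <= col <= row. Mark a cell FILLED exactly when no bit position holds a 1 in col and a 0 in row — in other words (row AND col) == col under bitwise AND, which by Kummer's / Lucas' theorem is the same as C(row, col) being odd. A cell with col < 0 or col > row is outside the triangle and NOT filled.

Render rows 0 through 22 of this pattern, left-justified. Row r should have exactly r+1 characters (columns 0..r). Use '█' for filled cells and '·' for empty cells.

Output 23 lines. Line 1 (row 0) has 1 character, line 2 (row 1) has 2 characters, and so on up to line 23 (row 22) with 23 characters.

Answer: █
██
█·█
████
█···█
██··██
█·█·█·█
████████
█·······█
██······██
█·█·····█·█
████····████
█···█···█···█
██··██··██··██
█·█·█·█·█·█·█·█
████████████████
█···············█
██··············██
█·█·············█·█
████············████
█···█···········█···█
██··██··········██··██
█·█·█·█·········█·█·█·█

Derivation:
r0=0: █
r1=1: ██
r2=10: █·█
r3=11: ████
r4=100: █···█
r5=101: ██··██
r6=110: █·█·█·█
r7=111: ████████
r8=1000: █·······█
r9=1001: ██······██
r10=1010: █·█·····█·█
r11=1011: ████····████
r12=1100: █···█···█···█
r13=1101: ██··██··██··██
r14=1110: █·█·█·█·█·█·█·█
r15=1111: ████████████████
r16=10000: █···············█
r17=10001: ██··············██
r18=10010: █·█·············█·█
r19=10011: ████············████
r20=10100: █···█···········█···█
r21=10101: ██··██··········██··██
r22=10110: █·█·█·█·········█·█·█·█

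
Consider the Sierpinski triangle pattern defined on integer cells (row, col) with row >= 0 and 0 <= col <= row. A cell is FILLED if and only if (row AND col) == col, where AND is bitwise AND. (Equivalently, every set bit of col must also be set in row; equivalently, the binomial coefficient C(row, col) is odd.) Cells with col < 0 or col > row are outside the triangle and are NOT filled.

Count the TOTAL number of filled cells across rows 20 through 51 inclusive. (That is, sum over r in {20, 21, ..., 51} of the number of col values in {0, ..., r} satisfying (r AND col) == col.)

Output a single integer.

r20=10100 pc2: +4 =4
r21=10101 pc3: +8 =12
r22=10110 pc3: +8 =20
r23=10111 pc4: +16 =36
r24=11000 pc2: +4 =40
r25=11001 pc3: +8 =48
r26=11010 pc3: +8 =56
r27=11011 pc4: +16 =72
r28=11100 pc3: +8 =80
r29=11101 pc4: +16 =96
r30=11110 pc4: +16 =112
r31=11111 pc5: +32 =144
r32=100000 pc1: +2 =146
r33=100001 pc2: +4 =150
r34=100010 pc2: +4 =154
r35=100011 pc3: +8 =162
r36=100100 pc2: +4 =166
r37=100101 pc3: +8 =174
r38=100110 pc3: +8 =182
r39=100111 pc4: +16 =198
r40=101000 pc2: +4 =202
r41=101001 pc3: +8 =210
r42=101010 pc3: +8 =218
r43=101011 pc4: +16 =234
r44=101100 pc3: +8 =242
r45=101101 pc4: +16 =258
r46=101110 pc4: +16 =274
r47=101111 pc5: +32 =306
r48=110000 pc2: +4 =310
r49=110001 pc3: +8 =318
r50=110010 pc3: +8 =326
r51=110011 pc4: +16 =342

Answer: 342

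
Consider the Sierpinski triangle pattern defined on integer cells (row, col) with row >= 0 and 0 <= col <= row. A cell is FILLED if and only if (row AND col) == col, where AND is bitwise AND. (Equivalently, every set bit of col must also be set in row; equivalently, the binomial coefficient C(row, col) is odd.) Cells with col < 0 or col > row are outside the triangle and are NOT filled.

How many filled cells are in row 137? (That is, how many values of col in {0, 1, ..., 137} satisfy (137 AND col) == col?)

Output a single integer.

137 in binary = 10001001
popcount(137) = number of 1-bits in 10001001 = 3
A col c satisfies (137 AND c) == c iff every set bit of c is also set in 137; each of the 3 set bits of 137 can independently be on or off in c.
count = 2^3 = 8

Answer: 8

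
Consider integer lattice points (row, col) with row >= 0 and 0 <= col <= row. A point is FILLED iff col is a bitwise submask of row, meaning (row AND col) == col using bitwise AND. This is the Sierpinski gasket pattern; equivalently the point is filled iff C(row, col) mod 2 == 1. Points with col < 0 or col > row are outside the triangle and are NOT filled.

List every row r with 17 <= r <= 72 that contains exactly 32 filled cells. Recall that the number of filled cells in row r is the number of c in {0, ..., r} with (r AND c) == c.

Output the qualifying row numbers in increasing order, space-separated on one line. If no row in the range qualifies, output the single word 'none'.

Row r has 2^popcount(r) filled cells, so we need popcount(r) = log2(32) = 5.
Scan r = 17..72 and keep those with exactly 5 one-bits:
r=17=10001 popcount=2 -> skip
r=18=10010 popcount=2 -> skip
r=19=10011 popcount=3 -> skip
r=20=10100 popcount=2 -> skip
r=21=10101 popcount=3 -> skip
r=22=10110 popcount=3 -> skip
r=23=10111 popcount=4 -> skip
r=24=11000 popcount=2 -> skip
r=25=11001 popcount=3 -> skip
r=26=11010 popcount=3 -> skip
r=27=11011 popcount=4 -> skip
r=28=11100 popcount=3 -> skip
r=29=11101 popcount=4 -> skip
r=30=11110 popcount=4 -> skip
r=31=11111 popcount=5 -> KEEP
r=32=100000 popcount=1 -> skip
r=33=100001 popcount=2 -> skip
r=34=100010 popcount=2 -> skip
r=35=100011 popcount=3 -> skip
r=36=100100 popcount=2 -> skip
r=37=100101 popcount=3 -> skip
r=38=100110 popcount=3 -> skip
r=39=100111 popcount=4 -> skip
r=40=101000 popcount=2 -> skip
r=41=101001 popcount=3 -> skip
r=42=101010 popcount=3 -> skip
r=43=101011 popcount=4 -> skip
r=44=101100 popcount=3 -> skip
r=45=101101 popcount=4 -> skip
r=46=101110 popcount=4 -> skip
r=47=101111 popcount=5 -> KEEP
r=48=110000 popcount=2 -> skip
r=49=110001 popcount=3 -> skip
r=50=110010 popcount=3 -> skip
r=51=110011 popcount=4 -> skip
r=52=110100 popcount=3 -> skip
r=53=110101 popcount=4 -> skip
r=54=110110 popcount=4 -> skip
r=55=110111 popcount=5 -> KEEP
r=56=111000 popcount=3 -> skip
r=57=111001 popcount=4 -> skip
r=58=111010 popcount=4 -> skip
r=59=111011 popcount=5 -> KEEP
r=60=111100 popcount=4 -> skip
r=61=111101 popcount=5 -> KEEP
r=62=111110 popcount=5 -> KEEP
r=63=111111 popcount=6 -> skip
r=64=1000000 popcount=1 -> skip
r=65=1000001 popcount=2 -> skip
r=66=1000010 popcount=2 -> skip
r=67=1000011 popcount=3 -> skip
r=68=1000100 popcount=2 -> skip
r=69=1000101 popcount=3 -> skip
r=70=1000110 popcount=3 -> skip
r=71=1000111 popcount=4 -> skip
r=72=1001000 popcount=2 -> skip
Kept rows: 31 47 55 59 61 62

Answer: 31 47 55 59 61 62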